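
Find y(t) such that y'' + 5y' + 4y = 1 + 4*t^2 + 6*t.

Characteristic equation r² + 5r + 4 = 0 factors as (r + 4)(r + 1) = 0, so r = -4, -1.
Hence y_h = C1*exp(-4*t) + C2*exp(-t).
For the particular solution try y_p = A0 + A1*t + A2*t^2. Substituting and matching coefficients of each power of t gives A0 = 1, A1 = -1, A2 = 1, so y_p = 1 + t^2 - t.

y = 1 + t**2 - t + C1*exp(-4*t) + C2*exp(-t)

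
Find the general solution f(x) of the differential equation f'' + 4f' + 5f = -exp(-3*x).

Characteristic equation r² + 4r + 5 = 0 has discriminant (4)² - 4·(5) = -4 < 0, so r = -2 ± i.
Hence f_h = C1*cos(x)*exp(-2*x) + C2*exp(-2*x)*sin(x).
Try f_p = A*exp(-3*x). Substituting into the equation and dividing by exp(-3*x) gives A = -1/2, so f_p = -exp(-3*x)/2.

f = -exp(-3*x)/2 + C1*cos(x)*exp(-2*x) + C2*exp(-2*x)*sin(x)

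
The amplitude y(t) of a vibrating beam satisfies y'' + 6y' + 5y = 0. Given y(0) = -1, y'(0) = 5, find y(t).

y = -exp(-5*t)

Characteristic equation r² + 6r + 5 = 0 factors as (r + 5)(r + 1) = 0, so r = -5, -1.
Hence y_h = C1*exp(-5*t) + C2*exp(-t).
Apply the initial conditions: y(0) = C1 + C2 = -1 and y'(0) = -C2 - 5*C1 = 5. Solving gives C1 = -1, C2 = 0.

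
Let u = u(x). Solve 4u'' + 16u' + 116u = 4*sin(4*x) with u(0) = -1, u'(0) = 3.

Divide through by 4: u'' + 4u' + 29u = sin(4*x).
Characteristic equation r² + 4r + 29 = 0 has discriminant (4)² - 4·(29) = -100 < 0, so r = -2 ± 5i.
Hence u_h = C1*cos(5*x)*exp(-2*x) + C2*exp(-2*x)*sin(5*x).
Try u_p = A*cos(4*x) + B*sin(4*x). Substituting and equating the coefficients of cos(4x) and sin(4x) gives A = -16/425, B = 13/425, so u_p = -16*cos(4*x)/425 + 13*sin(4*x)/425.
General solution: u = -16*cos(4*x)/425 + 13*sin(4*x)/425 + C1*cos(5*x)*exp(-2*x) + C2*exp(-2*x)*sin(5*x).
Apply the initial conditions: u(0) = -16/425 + C1 = -1 and u'(0) = 52/425 - 2*C1 + 5*C2 = 3. Solving gives C1 = -409/425, C2 = 81/425.

u = -16*cos(4*x)/425 + 13*sin(4*x)/425 - 409*cos(5*x)*exp(-2*x)/425 + 81*exp(-2*x)*sin(5*x)/425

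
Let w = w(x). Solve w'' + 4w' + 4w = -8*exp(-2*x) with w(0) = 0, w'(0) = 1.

w = x*exp(-2*x) - 4*x**2*exp(-2*x)

Characteristic equation r² + 4r + 4 = 0 has discriminant (4)² - 4·(4) = 0, so r = -2 is a repeated root.
Hence w_h = (C1 + C2*x)*exp(-2*x).
Since exp(-2*x) solves the homogeneous equation (r = -2 is a root of multiplicity 2), multiply the trial by x^2. Try w_p = A*x^2*exp(-2*x). Substituting into the equation and dividing by exp(-2*x) gives A = -4, so w_p = -4*x^2*exp(-2*x).
General solution: w = C1*exp(-2*x) - 4*x^2*exp(-2*x) + C2*x*exp(-2*x).
Apply the initial conditions: w(0) = C1 = 0 and w'(0) = C2 - 2*C1 = 1. Solving gives C1 = 0, C2 = 1.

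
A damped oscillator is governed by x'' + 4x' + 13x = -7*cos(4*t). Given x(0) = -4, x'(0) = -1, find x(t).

Characteristic equation r² + 4r + 13 = 0 has discriminant (4)² - 4·(13) = -36 < 0, so r = -2 ± 3i.
Hence x_h = C1*cos(3*t)*exp(-2*t) + C2*exp(-2*t)*sin(3*t).
Try x_p = A*cos(4*t) + B*sin(4*t). Substituting and equating the coefficients of cos(4t) and sin(4t) gives A = 21/265, B = -112/265, so x_p = -112*sin(4*t)/265 + 21*cos(4*t)/265.
General solution: x = -112*sin(4*t)/265 + 21*cos(4*t)/265 + C1*cos(3*t)*exp(-2*t) + C2*exp(-2*t)*sin(3*t).
Apply the initial conditions: x(0) = 21/265 + C1 = -4 and x'(0) = -448/265 - 2*C1 + 3*C2 = -1. Solving gives C1 = -1081/265, C2 = -1979/795.

x = -112*sin(4*t)/265 + 21*cos(4*t)/265 - 1979*exp(-2*t)*sin(3*t)/795 - 1081*cos(3*t)*exp(-2*t)/265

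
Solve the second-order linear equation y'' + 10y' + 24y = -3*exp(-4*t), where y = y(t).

y = C1*exp(-4*t) + C2*exp(-6*t) - 3*t*exp(-4*t)/2

Characteristic equation r² + 10r + 24 = 0 factors as (r + 4)(r + 6) = 0, so r = -4, -6.
Hence y_h = C1*exp(-4*t) + C2*exp(-6*t).
Since exp(-4*t) solves the homogeneous equation (r = -4 is a root of multiplicity 1), multiply the trial by t. Try y_p = A*t*exp(-4*t). Substituting into the equation and dividing by exp(-4*t) gives A = -3/2, so y_p = -3*t*exp(-4*t)/2.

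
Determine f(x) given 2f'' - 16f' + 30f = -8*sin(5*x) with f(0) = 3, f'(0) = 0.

f = -47*exp(5*x)/10 - 8*cos(5*x)/85 + 2*sin(5*x)/85 + 265*exp(3*x)/34

Divide through by 2: f'' - 8f' + 15f = -4*sin(5*x).
Characteristic equation r² - 8r + 15 = 0 factors as (r - 3)(r - 5) = 0, so r = 3, 5.
Hence f_h = C1*exp(3*x) + C2*exp(5*x).
Try f_p = A*cos(5*x) + B*sin(5*x). Substituting and equating the coefficients of cos(5x) and sin(5x) gives A = -8/85, B = 2/85, so f_p = -8*cos(5*x)/85 + 2*sin(5*x)/85.
General solution: f = -8*cos(5*x)/85 + 2*sin(5*x)/85 + C1*exp(3*x) + C2*exp(5*x).
Apply the initial conditions: f(0) = -8/85 + C1 + C2 = 3 and f'(0) = 2/17 + 3*C1 + 5*C2 = 0. Solving gives C1 = 265/34, C2 = -47/10.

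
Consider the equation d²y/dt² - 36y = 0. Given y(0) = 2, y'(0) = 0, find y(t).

Characteristic equation r² - 36 = 0 factors as (r - 6)(r + 6) = 0, so r = 6, -6.
Hence y_h = C1*exp(6*t) + C2*exp(-6*t).
Apply the initial conditions: y(0) = C1 + C2 = 2 and y'(0) = -6*C2 + 6*C1 = 0. Solving gives C1 = 1, C2 = 1.

y = exp(-6*t) + exp(6*t)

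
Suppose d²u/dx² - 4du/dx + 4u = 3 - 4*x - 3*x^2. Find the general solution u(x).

u = -11/8 - 5*x/2 - 3*x**2/4 + C1*exp(2*x) + C2*x*exp(2*x)

Characteristic equation r² - 4r + 4 = 0 has discriminant (-4)² - 4·(4) = 0, so r = 2 is a repeated root.
Hence u_h = (C1 + C2*x)*exp(2*x).
For the particular solution try u_p = A0 + A1*x + A2*x^2. Substituting and matching coefficients of each power of x gives A0 = -11/8, A1 = -5/2, A2 = -3/4, so u_p = -11/8 - 5*x/2 - 3*x^2/4.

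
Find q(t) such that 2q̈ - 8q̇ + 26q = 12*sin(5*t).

Divide through by 2: q'' - 4q' + 13q = 6*sin(5*t).
Characteristic equation r² - 4r + 13 = 0 has discriminant (-4)² - 4·(13) = -36 < 0, so r = 2 ± 3i.
Hence q_h = C1*cos(3*t)*exp(2*t) + C2*exp(2*t)*sin(3*t).
Try q_p = A*cos(5*t) + B*sin(5*t). Substituting and equating the coefficients of cos(5t) and sin(5t) gives A = 15/68, B = -9/68, so q_p = -9*sin(5*t)/68 + 15*cos(5*t)/68.

q = -9*sin(5*t)/68 + 15*cos(5*t)/68 + C1*cos(3*t)*exp(2*t) + C2*exp(2*t)*sin(3*t)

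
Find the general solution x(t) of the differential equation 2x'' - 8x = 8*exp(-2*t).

Divide through by 2: x'' - 4x = 4*exp(-2*t).
Characteristic equation r² - 4 = 0 factors as (r - 2)(r + 2) = 0, so r = 2, -2.
Hence x_h = C1*exp(2*t) + C2*exp(-2*t).
Since exp(-2*t) solves the homogeneous equation (r = -2 is a root of multiplicity 1), multiply the trial by t. Try x_p = A*t*exp(-2*t). Substituting into the equation and dividing by exp(-2*t) gives A = -1, so x_p = -t*exp(-2*t).

x = C1*exp(2*t) + C2*exp(-2*t) - t*exp(-2*t)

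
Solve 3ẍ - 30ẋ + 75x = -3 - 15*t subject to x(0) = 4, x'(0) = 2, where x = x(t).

Divide through by 3: x'' - 10x' + 25x = -1 - 5*t.
Characteristic equation r² - 10r + 25 = 0 has discriminant (-10)² - 4·(25) = 0, so r = 5 is a repeated root.
Hence x_h = (C1 + C2*t)*exp(5*t).
For the particular solution try x_p = A0 + A1*t. Substituting and matching coefficients of each power of t gives A0 = -3/25, A1 = -1/5, so x_p = -3/25 - t/5.
General solution: x = -3/25 - t/5 + C1*exp(5*t) + C2*t*exp(5*t).
Apply the initial conditions: x(0) = -3/25 + C1 = 4 and x'(0) = -1/5 + C2 + 5*C1 = 2. Solving gives C1 = 103/25, C2 = -92/5.

x = -3/25 - t/5 + 103*exp(5*t)/25 - 92*t*exp(5*t)/5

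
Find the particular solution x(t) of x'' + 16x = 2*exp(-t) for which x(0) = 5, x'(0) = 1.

x = 2*exp(-t)/17 + 19*sin(4*t)/68 + 83*cos(4*t)/17

Characteristic equation r² + 16 = 0 has discriminant (0)² - 4·(16) = -64 < 0, so r = ± 4i.
Hence x_h = C1*cos(4*t) + C2*sin(4*t).
Try x_p = A*exp(-t). Substituting into the equation and dividing by exp(-t) gives A = 2/17, so x_p = 2*exp(-t)/17.
General solution: x = 2*exp(-t)/17 + C1*cos(4*t) + C2*sin(4*t).
Apply the initial conditions: x(0) = 2/17 + C1 = 5 and x'(0) = -2/17 + 4*C2 = 1. Solving gives C1 = 83/17, C2 = 19/68.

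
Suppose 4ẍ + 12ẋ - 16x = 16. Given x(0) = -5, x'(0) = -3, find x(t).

Divide through by 4: x'' + 3x' - 4x = 4.
Characteristic equation r² + 3r - 4 = 0 factors as (r - 1)(r + 4) = 0, so r = 1, -4.
Hence x_h = C1*exp(t) + C2*exp(-4*t).
For the particular solution try x_p = A0. Substituting and matching coefficients of each power of t gives A0 = -1, so x_p = -1.
General solution: x = -1 + C1*exp(t) + C2*exp(-4*t).
Apply the initial conditions: x(0) = -1 + C1 + C2 = -5 and x'(0) = C1 - 4*C2 = -3. Solving gives C1 = -19/5, C2 = -1/5.

x = -1 - 19*exp(t)/5 - exp(-4*t)/5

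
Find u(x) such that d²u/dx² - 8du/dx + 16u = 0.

Characteristic equation r² - 8r + 16 = 0 has discriminant (-8)² - 4·(16) = 0, so r = 4 is a repeated root.
Hence u_h = (C1 + C2*x)*exp(4*x).

u = C1*exp(4*x) + C2*x*exp(4*x)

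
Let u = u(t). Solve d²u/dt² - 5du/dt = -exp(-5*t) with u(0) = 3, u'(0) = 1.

Characteristic equation r² - 5r = 0 factors as (r - 5)r = 0, so r = 5, 0.
Hence u_h = C1*exp(5*t) + C2.
Try u_p = A*exp(-5*t). Substituting into the equation and dividing by exp(-5*t) gives A = -1/50, so u_p = -exp(-5*t)/50.
General solution: u = C2 - exp(-5*t)/50 + C1*exp(5*t).
Apply the initial conditions: u(0) = -1/50 + C1 + C2 = 3 and u'(0) = 1/10 + 5*C1 = 1. Solving gives C1 = 9/50, C2 = 71/25.

u = 71/25 - exp(-5*t)/50 + 9*exp(5*t)/50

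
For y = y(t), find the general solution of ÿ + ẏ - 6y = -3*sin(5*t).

y = 15*cos(5*t)/986 + 93*sin(5*t)/986 + C1*exp(2*t) + C2*exp(-3*t)

Characteristic equation r² + r - 6 = 0 factors as (r - 2)(r + 3) = 0, so r = 2, -3.
Hence y_h = C1*exp(2*t) + C2*exp(-3*t).
Try y_p = A*cos(5*t) + B*sin(5*t). Substituting and equating the coefficients of cos(5t) and sin(5t) gives A = 15/986, B = 93/986, so y_p = 15*cos(5*t)/986 + 93*sin(5*t)/986.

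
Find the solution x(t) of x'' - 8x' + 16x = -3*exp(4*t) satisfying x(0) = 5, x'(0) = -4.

x = 5*exp(4*t) - 24*t*exp(4*t) - 3*t**2*exp(4*t)/2

Characteristic equation r² - 8r + 16 = 0 has discriminant (-8)² - 4·(16) = 0, so r = 4 is a repeated root.
Hence x_h = (C1 + C2*t)*exp(4*t).
Since exp(4*t) solves the homogeneous equation (r = 4 is a root of multiplicity 2), multiply the trial by t^2. Try x_p = A*t^2*exp(4*t). Substituting into the equation and dividing by exp(4*t) gives A = -3/2, so x_p = -3*t^2*exp(4*t)/2.
General solution: x = C1*exp(4*t) - 3*t^2*exp(4*t)/2 + C2*t*exp(4*t).
Apply the initial conditions: x(0) = C1 = 5 and x'(0) = C2 + 4*C1 = -4. Solving gives C1 = 5, C2 = -24.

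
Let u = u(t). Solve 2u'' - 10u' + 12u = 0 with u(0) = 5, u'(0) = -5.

Divide through by 2: u'' - 5u' + 6u = 0.
Characteristic equation r² - 5r + 6 = 0 factors as (r - 3)(r - 2) = 0, so r = 3, 2.
Hence u_h = C1*exp(3*t) + C2*exp(2*t).
Apply the initial conditions: u(0) = C1 + C2 = 5 and u'(0) = 2*C2 + 3*C1 = -5. Solving gives C1 = -15, C2 = 20.

u = -15*exp(3*t) + 20*exp(2*t)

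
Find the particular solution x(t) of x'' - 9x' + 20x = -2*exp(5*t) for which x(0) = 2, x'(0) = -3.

Characteristic equation r² - 9r + 20 = 0 factors as (r - 5)(r - 4) = 0, so r = 5, 4.
Hence x_h = C1*exp(5*t) + C2*exp(4*t).
Since exp(5*t) solves the homogeneous equation (r = 5 is a root of multiplicity 1), multiply the trial by t. Try x_p = A*t*exp(5*t). Substituting into the equation and dividing by exp(5*t) gives A = -2, so x_p = -2*t*exp(5*t).
General solution: x = C1*exp(5*t) + C2*exp(4*t) - 2*t*exp(5*t).
Apply the initial conditions: x(0) = C1 + C2 = 2 and x'(0) = -2 + 4*C2 + 5*C1 = -3. Solving gives C1 = -9, C2 = 11.

x = -9*exp(5*t) + 11*exp(4*t) - 2*t*exp(5*t)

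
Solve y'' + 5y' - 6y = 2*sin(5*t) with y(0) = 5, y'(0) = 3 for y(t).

y = -31*sin(5*t)/793 - 25*cos(5*t)/793 + 16*exp(-6*t)/61 + 62*exp(t)/13

Characteristic equation r² + 5r - 6 = 0 factors as (r - 1)(r + 6) = 0, so r = 1, -6.
Hence y_h = C1*exp(t) + C2*exp(-6*t).
Try y_p = A*cos(5*t) + B*sin(5*t). Substituting and equating the coefficients of cos(5t) and sin(5t) gives A = -25/793, B = -31/793, so y_p = -31*sin(5*t)/793 - 25*cos(5*t)/793.
General solution: y = -31*sin(5*t)/793 - 25*cos(5*t)/793 + C1*exp(t) + C2*exp(-6*t).
Apply the initial conditions: y(0) = -25/793 + C1 + C2 = 5 and y'(0) = -155/793 + C1 - 6*C2 = 3. Solving gives C1 = 62/13, C2 = 16/61.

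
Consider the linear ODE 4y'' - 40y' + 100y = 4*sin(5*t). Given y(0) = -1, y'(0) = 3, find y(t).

Divide through by 4: y'' - 10y' + 25y = sin(5*t).
Characteristic equation r² - 10r + 25 = 0 has discriminant (-10)² - 4·(25) = 0, so r = 5 is a repeated root.
Hence y_h = (C1 + C2*t)*exp(5*t).
Try y_p = A*cos(5*t) + B*sin(5*t). Substituting and equating the coefficients of cos(5t) and sin(5t) gives A = 1/50, B = 0, so y_p = cos(5*t)/50.
General solution: y = cos(5*t)/50 + C1*exp(5*t) + C2*t*exp(5*t).
Apply the initial conditions: y(0) = 1/50 + C1 = -1 and y'(0) = C2 + 5*C1 = 3. Solving gives C1 = -51/50, C2 = 81/10.

y = -51*exp(5*t)/50 + cos(5*t)/50 + 81*t*exp(5*t)/10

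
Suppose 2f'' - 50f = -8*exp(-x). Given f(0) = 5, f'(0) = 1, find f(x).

f = exp(-x)/6 + 23*exp(-5*x)/10 + 38*exp(5*x)/15

Divide through by 2: f'' - 25f = -4*exp(-x).
Characteristic equation r² - 25 = 0 factors as (r - 5)(r + 5) = 0, so r = 5, -5.
Hence f_h = C1*exp(5*x) + C2*exp(-5*x).
Try f_p = A*exp(-x). Substituting into the equation and dividing by exp(-x) gives A = 1/6, so f_p = exp(-x)/6.
General solution: f = exp(-x)/6 + C1*exp(5*x) + C2*exp(-5*x).
Apply the initial conditions: f(0) = 1/6 + C1 + C2 = 5 and f'(0) = -1/6 - 5*C2 + 5*C1 = 1. Solving gives C1 = 38/15, C2 = 23/10.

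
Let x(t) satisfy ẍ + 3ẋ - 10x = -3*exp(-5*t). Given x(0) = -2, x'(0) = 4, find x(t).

Characteristic equation r² + 3r - 10 = 0 factors as (r - 2)(r + 5) = 0, so r = 2, -5.
Hence x_h = C1*exp(2*t) + C2*exp(-5*t).
Since exp(-5*t) solves the homogeneous equation (r = -5 is a root of multiplicity 1), multiply the trial by t. Try x_p = A*t*exp(-5*t). Substituting into the equation and dividing by exp(-5*t) gives A = 3/7, so x_p = 3*t*exp(-5*t)/7.
General solution: x = C1*exp(2*t) + C2*exp(-5*t) + 3*t*exp(-5*t)/7.
Apply the initial conditions: x(0) = C1 + C2 = -2 and x'(0) = 3/7 - 5*C2 + 2*C1 = 4. Solving gives C1 = -45/49, C2 = -53/49.

x = -53*exp(-5*t)/49 - 45*exp(2*t)/49 + 3*t*exp(-5*t)/7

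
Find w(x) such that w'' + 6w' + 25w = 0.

Characteristic equation r² + 6r + 25 = 0 has discriminant (6)² - 4·(25) = -64 < 0, so r = -3 ± 4i.
Hence w_h = C1*cos(4*x)*exp(-3*x) + C2*exp(-3*x)*sin(4*x).

w = C1*cos(4*x)*exp(-3*x) + C2*exp(-3*x)*sin(4*x)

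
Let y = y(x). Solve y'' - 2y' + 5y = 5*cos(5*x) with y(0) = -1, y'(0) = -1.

Characteristic equation r² - 2r + 5 = 0 has discriminant (-2)² - 4·(5) = -16 < 0, so r = 1 ± 2i.
Hence y_h = C1*cos(2*x)*exp(x) + C2*exp(x)*sin(2*x).
Try y_p = A*cos(5*x) + B*sin(5*x). Substituting and equating the coefficients of cos(5x) and sin(5x) gives A = -1/5, B = -1/10, so y_p = -cos(5*x)/5 - sin(5*x)/10.
General solution: y = -cos(5*x)/5 - sin(5*x)/10 + C1*cos(2*x)*exp(x) + C2*exp(x)*sin(2*x).
Apply the initial conditions: y(0) = -1/5 + C1 = -1 and y'(0) = -1/2 + C1 + 2*C2 = -1. Solving gives C1 = -4/5, C2 = 3/20.

y = -cos(5*x)/5 - sin(5*x)/10 - 4*cos(2*x)*exp(x)/5 + 3*exp(x)*sin(2*x)/20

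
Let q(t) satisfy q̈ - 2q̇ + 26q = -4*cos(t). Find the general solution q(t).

q = -100*cos(t)/629 + 8*sin(t)/629 + C1*cos(5*t)*exp(t) + C2*exp(t)*sin(5*t)

Characteristic equation r² - 2r + 26 = 0 has discriminant (-2)² - 4·(26) = -100 < 0, so r = 1 ± 5i.
Hence q_h = C1*cos(5*t)*exp(t) + C2*exp(t)*sin(5*t).
Try q_p = A*cos(t) + B*sin(t). Substituting and equating the coefficients of cos(t) and sin(t) gives A = -100/629, B = 8/629, so q_p = -100*cos(t)/629 + 8*sin(t)/629.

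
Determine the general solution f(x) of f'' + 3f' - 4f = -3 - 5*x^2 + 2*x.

f = 77/32 + 5*x**2/4 + 11*x/8 + C1*exp(-4*x) + C2*exp(x)

Characteristic equation r² + 3r - 4 = 0 factors as (r + 4)(r - 1) = 0, so r = -4, 1.
Hence f_h = C1*exp(-4*x) + C2*exp(x).
For the particular solution try f_p = A0 + A1*x + A2*x^2. Substituting and matching coefficients of each power of x gives A0 = 77/32, A1 = 11/8, A2 = 5/4, so f_p = 77/32 + 5*x^2/4 + 11*x/8.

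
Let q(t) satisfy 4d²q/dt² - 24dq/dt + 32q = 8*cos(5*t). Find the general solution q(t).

Divide through by 4: q'' - 6q' + 8q = 2*cos(5*t).
Characteristic equation r² - 6r + 8 = 0 factors as (r - 4)(r - 2) = 0, so r = 4, 2.
Hence q_h = C1*exp(4*t) + C2*exp(2*t).
Try q_p = A*cos(5*t) + B*sin(5*t). Substituting and equating the coefficients of cos(5t) and sin(5t) gives A = -34/1189, B = -60/1189, so q_p = -60*sin(5*t)/1189 - 34*cos(5*t)/1189.

q = -60*sin(5*t)/1189 - 34*cos(5*t)/1189 + C1*exp(4*t) + C2*exp(2*t)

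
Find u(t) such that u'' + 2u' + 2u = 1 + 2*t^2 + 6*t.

u = -3/2 + t + t**2 + C1*cos(t)*exp(-t) + C2*exp(-t)*sin(t)

Characteristic equation r² + 2r + 2 = 0 has discriminant (2)² - 4·(2) = -4 < 0, so r = -1 ± i.
Hence u_h = C1*cos(t)*exp(-t) + C2*exp(-t)*sin(t).
For the particular solution try u_p = A0 + A1*t + A2*t^2. Substituting and matching coefficients of each power of t gives A0 = -3/2, A1 = 1, A2 = 1, so u_p = -3/2 + t + t^2.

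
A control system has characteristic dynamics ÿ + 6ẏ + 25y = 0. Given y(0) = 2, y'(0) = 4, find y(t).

y = 2*cos(4*t)*exp(-3*t) + 5*exp(-3*t)*sin(4*t)/2

Characteristic equation r² + 6r + 25 = 0 has discriminant (6)² - 4·(25) = -64 < 0, so r = -3 ± 4i.
Hence y_h = C1*cos(4*t)*exp(-3*t) + C2*exp(-3*t)*sin(4*t).
Apply the initial conditions: y(0) = C1 = 2 and y'(0) = -3*C1 + 4*C2 = 4. Solving gives C1 = 2, C2 = 5/2.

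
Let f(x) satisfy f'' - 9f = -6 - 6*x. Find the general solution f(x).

Characteristic equation r² - 9 = 0 factors as (r - 3)(r + 3) = 0, so r = 3, -3.
Hence f_h = C1*exp(3*x) + C2*exp(-3*x).
For the particular solution try f_p = A0 + A1*x. Substituting and matching coefficients of each power of x gives A0 = 2/3, A1 = 2/3, so f_p = 2/3 + 2*x/3.

f = 2/3 + 2*x/3 + C1*exp(3*x) + C2*exp(-3*x)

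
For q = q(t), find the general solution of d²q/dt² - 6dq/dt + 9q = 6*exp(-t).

Characteristic equation r² - 6r + 9 = 0 has discriminant (-6)² - 4·(9) = 0, so r = 3 is a repeated root.
Hence q_h = (C1 + C2*t)*exp(3*t).
Try q_p = A*exp(-t). Substituting into the equation and dividing by exp(-t) gives A = 3/8, so q_p = 3*exp(-t)/8.

q = 3*exp(-t)/8 + C1*exp(3*t) + C2*t*exp(3*t)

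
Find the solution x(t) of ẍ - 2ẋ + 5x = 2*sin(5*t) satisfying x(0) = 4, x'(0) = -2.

x = -2*sin(5*t)/25 + cos(5*t)/25 - 139*exp(t)*sin(2*t)/50 + 99*cos(2*t)*exp(t)/25

Characteristic equation r² - 2r + 5 = 0 has discriminant (-2)² - 4·(5) = -16 < 0, so r = 1 ± 2i.
Hence x_h = C1*cos(2*t)*exp(t) + C2*exp(t)*sin(2*t).
Try x_p = A*cos(5*t) + B*sin(5*t). Substituting and equating the coefficients of cos(5t) and sin(5t) gives A = 1/25, B = -2/25, so x_p = -2*sin(5*t)/25 + cos(5*t)/25.
General solution: x = -2*sin(5*t)/25 + cos(5*t)/25 + C1*cos(2*t)*exp(t) + C2*exp(t)*sin(2*t).
Apply the initial conditions: x(0) = 1/25 + C1 = 4 and x'(0) = -2/5 + C1 + 2*C2 = -2. Solving gives C1 = 99/25, C2 = -139/50.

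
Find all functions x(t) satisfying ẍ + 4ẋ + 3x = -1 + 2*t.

Characteristic equation r² + 4r + 3 = 0 factors as (r + 3)(r + 1) = 0, so r = -3, -1.
Hence x_h = C1*exp(-3*t) + C2*exp(-t).
For the particular solution try x_p = A0 + A1*t. Substituting and matching coefficients of each power of t gives A0 = -11/9, A1 = 2/3, so x_p = -11/9 + 2*t/3.

x = -11/9 + 2*t/3 + C1*exp(-3*t) + C2*exp(-t)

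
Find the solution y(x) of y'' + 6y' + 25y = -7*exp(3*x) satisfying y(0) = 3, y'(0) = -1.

Characteristic equation r² + 6r + 25 = 0 has discriminant (6)² - 4·(25) = -64 < 0, so r = -3 ± 4i.
Hence y_h = C1*cos(4*x)*exp(-3*x) + C2*exp(-3*x)*sin(4*x).
Try y_p = A*exp(3*x). Substituting into the equation and dividing by exp(3*x) gives A = -7/52, so y_p = -7*exp(3*x)/52.
General solution: y = -7*exp(3*x)/52 + C1*cos(4*x)*exp(-3*x) + C2*exp(-3*x)*sin(4*x).
Apply the initial conditions: y(0) = -7/52 + C1 = 3 and y'(0) = -21/52 - 3*C1 + 4*C2 = -1. Solving gives C1 = 163/52, C2 = 229/104.

y = -7*exp(3*x)/52 + 163*cos(4*x)*exp(-3*x)/52 + 229*exp(-3*x)*sin(4*x)/104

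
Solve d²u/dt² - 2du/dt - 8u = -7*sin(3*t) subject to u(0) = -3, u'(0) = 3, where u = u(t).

u = -42*cos(3*t)/325 - 29*exp(-2*t)/13 - 16*exp(4*t)/25 + 119*sin(3*t)/325

Characteristic equation r² - 2r - 8 = 0 factors as (r + 2)(r - 4) = 0, so r = -2, 4.
Hence u_h = C1*exp(-2*t) + C2*exp(4*t).
Try u_p = A*cos(3*t) + B*sin(3*t). Substituting and equating the coefficients of cos(3t) and sin(3t) gives A = -42/325, B = 119/325, so u_p = -42*cos(3*t)/325 + 119*sin(3*t)/325.
General solution: u = -42*cos(3*t)/325 + 119*sin(3*t)/325 + C1*exp(-2*t) + C2*exp(4*t).
Apply the initial conditions: u(0) = -42/325 + C1 + C2 = -3 and u'(0) = 357/325 - 2*C1 + 4*C2 = 3. Solving gives C1 = -29/13, C2 = -16/25.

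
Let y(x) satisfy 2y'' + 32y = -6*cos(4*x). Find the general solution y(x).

Divide through by 2: y'' + 16y = -3*cos(4*x).
Characteristic equation r² + 16 = 0 has discriminant (0)² - 4·(16) = -64 < 0, so r = ± 4i.
Hence y_h = C1*cos(4*x) + C2*sin(4*x).
Since ±4i are characteristic roots, multiply the trial by x. Try y_p = x*(A*cos(4*x) + B*sin(4*x)). Substituting and equating the coefficients of cos(4x) and sin(4x) gives A = 0, B = -3/8, so y_p = -3*x*sin(4*x)/8.

y = C1*cos(4*x) + C2*sin(4*x) - 3*x*sin(4*x)/8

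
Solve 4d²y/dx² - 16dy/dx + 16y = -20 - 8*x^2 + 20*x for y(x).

y = -3/4 - x**2/2 + x/4 + C1*exp(2*x) + C2*x*exp(2*x)

Divide through by 4: y'' - 4y' + 4y = -5 - 2*x^2 + 5*x.
Characteristic equation r² - 4r + 4 = 0 has discriminant (-4)² - 4·(4) = 0, so r = 2 is a repeated root.
Hence y_h = (C1 + C2*x)*exp(2*x).
For the particular solution try y_p = A0 + A1*x + A2*x^2. Substituting and matching coefficients of each power of x gives A0 = -3/4, A1 = 1/4, A2 = -1/2, so y_p = -3/4 - x^2/2 + x/4.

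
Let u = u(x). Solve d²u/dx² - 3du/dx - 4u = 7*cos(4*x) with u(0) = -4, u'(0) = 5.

u = -70*exp(-x)/17 - 35*cos(4*x)/136 - 21*sin(4*x)/136 + 3*exp(4*x)/8

Characteristic equation r² - 3r - 4 = 0 factors as (r - 4)(r + 1) = 0, so r = 4, -1.
Hence u_h = C1*exp(4*x) + C2*exp(-x).
Try u_p = A*cos(4*x) + B*sin(4*x). Substituting and equating the coefficients of cos(4x) and sin(4x) gives A = -35/136, B = -21/136, so u_p = -35*cos(4*x)/136 - 21*sin(4*x)/136.
General solution: u = -35*cos(4*x)/136 - 21*sin(4*x)/136 + C1*exp(4*x) + C2*exp(-x).
Apply the initial conditions: u(0) = -35/136 + C1 + C2 = -4 and u'(0) = -21/34 - C2 + 4*C1 = 5. Solving gives C1 = 3/8, C2 = -70/17.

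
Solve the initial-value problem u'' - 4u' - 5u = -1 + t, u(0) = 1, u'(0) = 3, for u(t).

Characteristic equation r² - 4r - 5 = 0 factors as (r + 1)(r - 5) = 0, so r = -1, 5.
Hence u_h = C1*exp(-t) + C2*exp(5*t).
For the particular solution try u_p = A0 + A1*t. Substituting and matching coefficients of each power of t gives A0 = 9/25, A1 = -1/5, so u_p = 9/25 - t/5.
General solution: u = 9/25 - t/5 + C1*exp(-t) + C2*exp(5*t).
Apply the initial conditions: u(0) = 9/25 + C1 + C2 = 1 and u'(0) = -1/5 - C1 + 5*C2 = 3. Solving gives C1 = 0, C2 = 16/25.

u = 9/25 - t/5 + 16*exp(5*t)/25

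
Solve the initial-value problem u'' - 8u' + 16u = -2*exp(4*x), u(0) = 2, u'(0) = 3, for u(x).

Characteristic equation r² - 8r + 16 = 0 has discriminant (-8)² - 4·(16) = 0, so r = 4 is a repeated root.
Hence u_h = (C1 + C2*x)*exp(4*x).
Since exp(4*x) solves the homogeneous equation (r = 4 is a root of multiplicity 2), multiply the trial by x^2. Try u_p = A*x^2*exp(4*x). Substituting into the equation and dividing by exp(4*x) gives A = -1, so u_p = -x^2*exp(4*x).
General solution: u = C1*exp(4*x) - x^2*exp(4*x) + C2*x*exp(4*x).
Apply the initial conditions: u(0) = C1 = 2 and u'(0) = C2 + 4*C1 = 3. Solving gives C1 = 2, C2 = -5.

u = 2*exp(4*x) - x**2*exp(4*x) - 5*x*exp(4*x)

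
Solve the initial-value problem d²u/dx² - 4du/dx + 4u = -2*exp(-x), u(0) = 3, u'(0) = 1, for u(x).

Characteristic equation r² - 4r + 4 = 0 has discriminant (-4)² - 4·(4) = 0, so r = 2 is a repeated root.
Hence u_h = (C1 + C2*x)*exp(2*x).
Try u_p = A*exp(-x). Substituting into the equation and dividing by exp(-x) gives A = -2/9, so u_p = -2*exp(-x)/9.
General solution: u = -2*exp(-x)/9 + C1*exp(2*x) + C2*x*exp(2*x).
Apply the initial conditions: u(0) = -2/9 + C1 = 3 and u'(0) = 2/9 + C2 + 2*C1 = 1. Solving gives C1 = 29/9, C2 = -17/3.

u = -2*exp(-x)/9 + 29*exp(2*x)/9 - 17*x*exp(2*x)/3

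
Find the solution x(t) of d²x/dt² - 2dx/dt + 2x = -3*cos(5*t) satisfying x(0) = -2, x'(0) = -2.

x = 30*sin(5*t)/629 + 69*cos(5*t)/629 - 1327*cos(t)*exp(t)/629 - 81*exp(t)*sin(t)/629

Characteristic equation r² - 2r + 2 = 0 has discriminant (-2)² - 4·(2) = -4 < 0, so r = 1 ± i.
Hence x_h = C1*cos(t)*exp(t) + C2*exp(t)*sin(t).
Try x_p = A*cos(5*t) + B*sin(5*t). Substituting and equating the coefficients of cos(5t) and sin(5t) gives A = 69/629, B = 30/629, so x_p = 30*sin(5*t)/629 + 69*cos(5*t)/629.
General solution: x = 30*sin(5*t)/629 + 69*cos(5*t)/629 + C1*cos(t)*exp(t) + C2*exp(t)*sin(t).
Apply the initial conditions: x(0) = 69/629 + C1 = -2 and x'(0) = 150/629 + C1 + C2 = -2. Solving gives C1 = -1327/629, C2 = -81/629.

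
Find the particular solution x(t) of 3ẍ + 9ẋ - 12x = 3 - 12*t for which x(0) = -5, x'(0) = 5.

x = 1/2 + t - 19*exp(-4*t)/10 - 18*exp(t)/5

Divide through by 3: x'' + 3x' - 4x = 1 - 4*t.
Characteristic equation r² + 3r - 4 = 0 factors as (r - 1)(r + 4) = 0, so r = 1, -4.
Hence x_h = C1*exp(t) + C2*exp(-4*t).
For the particular solution try x_p = A0 + A1*t. Substituting and matching coefficients of each power of t gives A0 = 1/2, A1 = 1, so x_p = 1/2 + t.
General solution: x = 1/2 + t + C1*exp(t) + C2*exp(-4*t).
Apply the initial conditions: x(0) = 1/2 + C1 + C2 = -5 and x'(0) = 1 + C1 - 4*C2 = 5. Solving gives C1 = -18/5, C2 = -19/10.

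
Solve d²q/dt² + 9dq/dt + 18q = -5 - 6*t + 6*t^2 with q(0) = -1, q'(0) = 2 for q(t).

q = 1/54 - 31*exp(-3*t)/27 - 2*t/3 + t**2/3 + 7*exp(-6*t)/54

Characteristic equation r² + 9r + 18 = 0 factors as (r + 3)(r + 6) = 0, so r = -3, -6.
Hence q_h = C1*exp(-3*t) + C2*exp(-6*t).
For the particular solution try q_p = A0 + A1*t + A2*t^2. Substituting and matching coefficients of each power of t gives A0 = 1/54, A1 = -2/3, A2 = 1/3, so q_p = 1/54 - 2*t/3 + t^2/3.
General solution: q = 1/54 - 2*t/3 + t^2/3 + C1*exp(-3*t) + C2*exp(-6*t).
Apply the initial conditions: q(0) = 1/54 + C1 + C2 = -1 and q'(0) = -2/3 - 6*C2 - 3*C1 = 2. Solving gives C1 = -31/27, C2 = 7/54.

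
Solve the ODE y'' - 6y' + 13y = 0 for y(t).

y = C1*cos(2*t)*exp(3*t) + C2*exp(3*t)*sin(2*t)

Characteristic equation r² - 6r + 13 = 0 has discriminant (-6)² - 4·(13) = -16 < 0, so r = 3 ± 2i.
Hence y_h = C1*cos(2*t)*exp(3*t) + C2*exp(3*t)*sin(2*t).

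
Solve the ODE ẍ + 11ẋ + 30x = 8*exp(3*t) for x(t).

x = exp(3*t)/9 + C1*exp(-5*t) + C2*exp(-6*t)

Characteristic equation r² + 11r + 30 = 0 factors as (r + 5)(r + 6) = 0, so r = -5, -6.
Hence x_h = C1*exp(-5*t) + C2*exp(-6*t).
Try x_p = A*exp(3*t). Substituting into the equation and dividing by exp(3*t) gives A = 1/9, so x_p = exp(3*t)/9.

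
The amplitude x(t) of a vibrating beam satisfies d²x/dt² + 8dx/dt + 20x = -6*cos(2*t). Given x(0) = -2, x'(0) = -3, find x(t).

x = -3*cos(2*t)/16 - 3*sin(2*t)/16 - 79*exp(-4*t)*sin(2*t)/16 - 29*cos(2*t)*exp(-4*t)/16

Characteristic equation r² + 8r + 20 = 0 has discriminant (8)² - 4·(20) = -16 < 0, so r = -4 ± 2i.
Hence x_h = C1*cos(2*t)*exp(-4*t) + C2*exp(-4*t)*sin(2*t).
Try x_p = A*cos(2*t) + B*sin(2*t). Substituting and equating the coefficients of cos(2t) and sin(2t) gives A = -3/16, B = -3/16, so x_p = -3*cos(2*t)/16 - 3*sin(2*t)/16.
General solution: x = -3*cos(2*t)/16 - 3*sin(2*t)/16 + C1*cos(2*t)*exp(-4*t) + C2*exp(-4*t)*sin(2*t).
Apply the initial conditions: x(0) = -3/16 + C1 = -2 and x'(0) = -3/8 - 4*C1 + 2*C2 = -3. Solving gives C1 = -29/16, C2 = -79/16.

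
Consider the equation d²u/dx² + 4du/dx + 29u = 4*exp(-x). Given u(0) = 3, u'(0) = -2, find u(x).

u = 2*exp(-x)/13 + 10*exp(-2*x)*sin(5*x)/13 + 37*cos(5*x)*exp(-2*x)/13

Characteristic equation r² + 4r + 29 = 0 has discriminant (4)² - 4·(29) = -100 < 0, so r = -2 ± 5i.
Hence u_h = C1*cos(5*x)*exp(-2*x) + C2*exp(-2*x)*sin(5*x).
Try u_p = A*exp(-x). Substituting into the equation and dividing by exp(-x) gives A = 2/13, so u_p = 2*exp(-x)/13.
General solution: u = 2*exp(-x)/13 + C1*cos(5*x)*exp(-2*x) + C2*exp(-2*x)*sin(5*x).
Apply the initial conditions: u(0) = 2/13 + C1 = 3 and u'(0) = -2/13 - 2*C1 + 5*C2 = -2. Solving gives C1 = 37/13, C2 = 10/13.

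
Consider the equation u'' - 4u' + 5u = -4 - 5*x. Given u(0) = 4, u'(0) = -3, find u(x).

Characteristic equation r² - 4r + 5 = 0 has discriminant (-4)² - 4·(5) = -4 < 0, so r = 2 ± i.
Hence u_h = C1*cos(x)*exp(2*x) + C2*exp(2*x)*sin(x).
For the particular solution try u_p = A0 + A1*x. Substituting and matching coefficients of each power of x gives A0 = -8/5, A1 = -1, so u_p = -8/5 - x.
General solution: u = -8/5 - x + C1*cos(x)*exp(2*x) + C2*exp(2*x)*sin(x).
Apply the initial conditions: u(0) = -8/5 + C1 = 4 and u'(0) = -1 + C2 + 2*C1 = -3. Solving gives C1 = 28/5, C2 = -66/5.

u = -8/5 - x - 66*exp(2*x)*sin(x)/5 + 28*cos(x)*exp(2*x)/5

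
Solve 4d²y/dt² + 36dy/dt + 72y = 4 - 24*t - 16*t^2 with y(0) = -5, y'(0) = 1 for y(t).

Divide through by 4: y'' + 9y' + 18y = 1 - 6*t - 4*t^2.
Characteristic equation r² + 9r + 18 = 0 factors as (r + 6)(r + 3) = 0, so r = -6, -3.
Hence y_h = C1*exp(-6*t) + C2*exp(-3*t).
For the particular solution try y_p = A0 + A1*t + A2*t^2. Substituting and matching coefficients of each power of t gives A0 = 11/81, A1 = -1/9, A2 = -2/9, so y_p = 11/81 - 2*t^2/9 - t/9.
General solution: y = 11/81 - 2*t^2/9 - t/9 + C1*exp(-6*t) + C2*exp(-3*t).
Apply the initial conditions: y(0) = 11/81 + C1 + C2 = -5 and y'(0) = -1/9 - 6*C1 - 3*C2 = 1. Solving gives C1 = 386/81, C2 = -802/81.

y = 11/81 - 802*exp(-3*t)/81 - 2*t**2/9 - t/9 + 386*exp(-6*t)/81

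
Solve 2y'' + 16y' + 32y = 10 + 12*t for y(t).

Divide through by 2: y'' + 8y' + 16y = 5 + 6*t.
Characteristic equation r² + 8r + 16 = 0 has discriminant (8)² - 4·(16) = 0, so r = -4 is a repeated root.
Hence y_h = (C1 + C2*t)*exp(-4*t).
For the particular solution try y_p = A0 + A1*t. Substituting and matching coefficients of each power of t gives A0 = 1/8, A1 = 3/8, so y_p = 1/8 + 3*t/8.

y = 1/8 + 3*t/8 + C1*exp(-4*t) + C2*t*exp(-4*t)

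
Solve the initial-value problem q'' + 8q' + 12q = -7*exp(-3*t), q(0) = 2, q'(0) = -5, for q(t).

q = -exp(-6*t)/3 + 7*exp(-3*t)/3

Characteristic equation r² + 8r + 12 = 0 factors as (r + 6)(r + 2) = 0, so r = -6, -2.
Hence q_h = C1*exp(-6*t) + C2*exp(-2*t).
Try q_p = A*exp(-3*t). Substituting into the equation and dividing by exp(-3*t) gives A = 7/3, so q_p = 7*exp(-3*t)/3.
General solution: q = 7*exp(-3*t)/3 + C1*exp(-6*t) + C2*exp(-2*t).
Apply the initial conditions: q(0) = 7/3 + C1 + C2 = 2 and q'(0) = -7 - 6*C1 - 2*C2 = -5. Solving gives C1 = -1/3, C2 = 0.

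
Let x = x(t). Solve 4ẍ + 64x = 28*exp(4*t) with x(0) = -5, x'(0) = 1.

Divide through by 4: x'' + 16x = 7*exp(4*t).
Characteristic equation r² + 16 = 0 has discriminant (0)² - 4·(16) = -64 < 0, so r = ± 4i.
Hence x_h = C1*cos(4*t) + C2*sin(4*t).
Try x_p = A*exp(4*t). Substituting into the equation and dividing by exp(4*t) gives A = 7/32, so x_p = 7*exp(4*t)/32.
General solution: x = 7*exp(4*t)/32 + C1*cos(4*t) + C2*sin(4*t).
Apply the initial conditions: x(0) = 7/32 + C1 = -5 and x'(0) = 7/8 + 4*C2 = 1. Solving gives C1 = -167/32, C2 = 1/32.

x = -167*cos(4*t)/32 + sin(4*t)/32 + 7*exp(4*t)/32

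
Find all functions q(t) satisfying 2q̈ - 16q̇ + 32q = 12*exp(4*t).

Divide through by 2: q'' - 8q' + 16q = 6*exp(4*t).
Characteristic equation r² - 8r + 16 = 0 has discriminant (-8)² - 4·(16) = 0, so r = 4 is a repeated root.
Hence q_h = (C1 + C2*t)*exp(4*t).
Since exp(4*t) solves the homogeneous equation (r = 4 is a root of multiplicity 2), multiply the trial by t^2. Try q_p = A*t^2*exp(4*t). Substituting into the equation and dividing by exp(4*t) gives A = 3, so q_p = 3*t^2*exp(4*t).

q = C1*exp(4*t) + 3*t**2*exp(4*t) + C2*t*exp(4*t)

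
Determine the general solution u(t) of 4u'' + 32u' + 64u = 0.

Divide through by 4: u'' + 8u' + 16u = 0.
Characteristic equation r² + 8r + 16 = 0 has discriminant (8)² - 4·(16) = 0, so r = -4 is a repeated root.
Hence u_h = (C1 + C2*t)*exp(-4*t).

u = C1*exp(-4*t) + C2*t*exp(-4*t)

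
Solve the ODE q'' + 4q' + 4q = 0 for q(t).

Characteristic equation r² + 4r + 4 = 0 has discriminant (4)² - 4·(4) = 0, so r = -2 is a repeated root.
Hence q_h = (C1 + C2*t)*exp(-2*t).

q = C1*exp(-2*t) + C2*t*exp(-2*t)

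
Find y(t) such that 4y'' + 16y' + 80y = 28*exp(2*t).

y = 7*exp(2*t)/32 + C1*cos(4*t)*exp(-2*t) + C2*exp(-2*t)*sin(4*t)

Divide through by 4: y'' + 4y' + 20y = 7*exp(2*t).
Characteristic equation r² + 4r + 20 = 0 has discriminant (4)² - 4·(20) = -64 < 0, so r = -2 ± 4i.
Hence y_h = C1*cos(4*t)*exp(-2*t) + C2*exp(-2*t)*sin(4*t).
Try y_p = A*exp(2*t). Substituting into the equation and dividing by exp(2*t) gives A = 7/32, so y_p = 7*exp(2*t)/32.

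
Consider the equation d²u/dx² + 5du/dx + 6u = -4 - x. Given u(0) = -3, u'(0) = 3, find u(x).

u = -19/36 - 17*exp(-2*x)/4 - x/6 + 16*exp(-3*x)/9

Characteristic equation r² + 5r + 6 = 0 factors as (r + 2)(r + 3) = 0, so r = -2, -3.
Hence u_h = C1*exp(-2*x) + C2*exp(-3*x).
For the particular solution try u_p = A0 + A1*x. Substituting and matching coefficients of each power of x gives A0 = -19/36, A1 = -1/6, so u_p = -19/36 - x/6.
General solution: u = -19/36 - x/6 + C1*exp(-2*x) + C2*exp(-3*x).
Apply the initial conditions: u(0) = -19/36 + C1 + C2 = -3 and u'(0) = -1/6 - 3*C2 - 2*C1 = 3. Solving gives C1 = -17/4, C2 = 16/9.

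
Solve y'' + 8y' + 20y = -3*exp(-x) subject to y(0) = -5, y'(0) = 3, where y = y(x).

Characteristic equation r² + 8r + 20 = 0 has discriminant (8)² - 4·(20) = -16 < 0, so r = -4 ± 2i.
Hence y_h = C1*cos(2*x)*exp(-4*x) + C2*exp(-4*x)*sin(2*x).
Try y_p = A*exp(-x). Substituting into the equation and dividing by exp(-x) gives A = -3/13, so y_p = -3*exp(-x)/13.
General solution: y = -3*exp(-x)/13 + C1*cos(2*x)*exp(-4*x) + C2*exp(-4*x)*sin(2*x).
Apply the initial conditions: y(0) = -3/13 + C1 = -5 and y'(0) = 3/13 - 4*C1 + 2*C2 = 3. Solving gives C1 = -62/13, C2 = -106/13.

y = -3*exp(-x)/13 - 106*exp(-4*x)*sin(2*x)/13 - 62*cos(2*x)*exp(-4*x)/13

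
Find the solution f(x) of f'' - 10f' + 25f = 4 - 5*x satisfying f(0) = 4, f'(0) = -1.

f = 2/25 - x/5 + 98*exp(5*x)/25 - 102*x*exp(5*x)/5

Characteristic equation r² - 10r + 25 = 0 has discriminant (-10)² - 4·(25) = 0, so r = 5 is a repeated root.
Hence f_h = (C1 + C2*x)*exp(5*x).
For the particular solution try f_p = A0 + A1*x. Substituting and matching coefficients of each power of x gives A0 = 2/25, A1 = -1/5, so f_p = 2/25 - x/5.
General solution: f = 2/25 - x/5 + C1*exp(5*x) + C2*x*exp(5*x).
Apply the initial conditions: f(0) = 2/25 + C1 = 4 and f'(0) = -1/5 + C2 + 5*C1 = -1. Solving gives C1 = 98/25, C2 = -102/5.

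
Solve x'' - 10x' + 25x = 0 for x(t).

Characteristic equation r² - 10r + 25 = 0 has discriminant (-10)² - 4·(25) = 0, so r = 5 is a repeated root.
Hence x_h = (C1 + C2*t)*exp(5*t).

x = C1*exp(5*t) + C2*t*exp(5*t)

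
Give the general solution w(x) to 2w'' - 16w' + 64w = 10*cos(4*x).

Divide through by 2: w'' - 8w' + 32w = 5*cos(4*x).
Characteristic equation r² - 8r + 32 = 0 has discriminant (-8)² - 4·(32) = -64 < 0, so r = 4 ± 4i.
Hence w_h = C1*cos(4*x)*exp(4*x) + C2*exp(4*x)*sin(4*x).
Try w_p = A*cos(4*x) + B*sin(4*x). Substituting and equating the coefficients of cos(4x) and sin(4x) gives A = 1/16, B = -1/8, so w_p = -sin(4*x)/8 + cos(4*x)/16.

w = -sin(4*x)/8 + cos(4*x)/16 + C1*cos(4*x)*exp(4*x) + C2*exp(4*x)*sin(4*x)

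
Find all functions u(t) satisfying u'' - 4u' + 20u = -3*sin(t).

Characteristic equation r² - 4r + 20 = 0 has discriminant (-4)² - 4·(20) = -64 < 0, so r = 2 ± 4i.
Hence u_h = C1*cos(4*t)*exp(2*t) + C2*exp(2*t)*sin(4*t).
Try u_p = A*cos(t) + B*sin(t). Substituting and equating the coefficients of cos(t) and sin(t) gives A = -12/377, B = -57/377, so u_p = -57*sin(t)/377 - 12*cos(t)/377.

u = -57*sin(t)/377 - 12*cos(t)/377 + C1*cos(4*t)*exp(2*t) + C2*exp(2*t)*sin(4*t)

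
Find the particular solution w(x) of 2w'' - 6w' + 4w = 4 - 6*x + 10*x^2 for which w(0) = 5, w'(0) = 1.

w = 15/2 + 6*x - 5*exp(2*x)/2 + 5*x**2/2

Divide through by 2: w'' - 3w' + 2w = 2 - 3*x + 5*x^2.
Characteristic equation r² - 3r + 2 = 0 factors as (r - 2)(r - 1) = 0, so r = 2, 1.
Hence w_h = C1*exp(2*x) + C2*exp(x).
For the particular solution try w_p = A0 + A1*x + A2*x^2. Substituting and matching coefficients of each power of x gives A0 = 15/2, A1 = 6, A2 = 5/2, so w_p = 15/2 + 6*x + 5*x^2/2.
General solution: w = 15/2 + 6*x + 5*x^2/2 + C1*exp(2*x) + C2*exp(x).
Apply the initial conditions: w(0) = 15/2 + C1 + C2 = 5 and w'(0) = 6 + C2 + 2*C1 = 1. Solving gives C1 = -5/2, C2 = 0.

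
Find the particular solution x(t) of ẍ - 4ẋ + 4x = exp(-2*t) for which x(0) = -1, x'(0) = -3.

x = -17*exp(2*t)/16 + exp(-2*t)/16 - 3*t*exp(2*t)/4

Characteristic equation r² - 4r + 4 = 0 has discriminant (-4)² - 4·(4) = 0, so r = 2 is a repeated root.
Hence x_h = (C1 + C2*t)*exp(2*t).
Try x_p = A*exp(-2*t). Substituting into the equation and dividing by exp(-2*t) gives A = 1/16, so x_p = exp(-2*t)/16.
General solution: x = exp(-2*t)/16 + C1*exp(2*t) + C2*t*exp(2*t).
Apply the initial conditions: x(0) = 1/16 + C1 = -1 and x'(0) = -1/8 + C2 + 2*C1 = -3. Solving gives C1 = -17/16, C2 = -3/4.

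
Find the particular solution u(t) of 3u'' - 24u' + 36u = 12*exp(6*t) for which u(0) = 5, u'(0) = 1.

u = -5*exp(6*t)/2 + 15*exp(2*t)/2 + t*exp(6*t)

Divide through by 3: u'' - 8u' + 12u = 4*exp(6*t).
Characteristic equation r² - 8r + 12 = 0 factors as (r - 2)(r - 6) = 0, so r = 2, 6.
Hence u_h = C1*exp(2*t) + C2*exp(6*t).
Since exp(6*t) solves the homogeneous equation (r = 6 is a root of multiplicity 1), multiply the trial by t. Try u_p = A*t*exp(6*t). Substituting into the equation and dividing by exp(6*t) gives A = 1, so u_p = t*exp(6*t).
General solution: u = C1*exp(2*t) + C2*exp(6*t) + t*exp(6*t).
Apply the initial conditions: u(0) = C1 + C2 = 5 and u'(0) = 1 + 2*C1 + 6*C2 = 1. Solving gives C1 = 15/2, C2 = -5/2.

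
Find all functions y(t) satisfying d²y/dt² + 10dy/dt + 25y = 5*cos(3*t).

Characteristic equation r² + 10r + 25 = 0 has discriminant (10)² - 4·(25) = 0, so r = -5 is a repeated root.
Hence y_h = (C1 + C2*t)*exp(-5*t).
Try y_p = A*cos(3*t) + B*sin(3*t). Substituting and equating the coefficients of cos(3t) and sin(3t) gives A = 20/289, B = 75/578, so y_p = 20*cos(3*t)/289 + 75*sin(3*t)/578.

y = 20*cos(3*t)/289 + 75*sin(3*t)/578 + C1*exp(-5*t) + C2*t*exp(-5*t)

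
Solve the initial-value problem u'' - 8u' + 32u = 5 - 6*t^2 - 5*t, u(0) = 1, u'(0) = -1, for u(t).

Characteristic equation r² - 8r + 32 = 0 has discriminant (-8)² - 4·(32) = -64 < 0, so r = 4 ± 4i.
Hence u_h = C1*cos(4*t)*exp(4*t) + C2*exp(4*t)*sin(4*t).
For the particular solution try u_p = A0 + A1*t + A2*t^2. Substituting and matching coefficients of each power of t gives A0 = 27/256, A1 = -1/4, A2 = -3/16, so u_p = 27/256 - 3*t^2/16 - t/4.
General solution: u = 27/256 - 3*t^2/16 - t/4 + C1*cos(4*t)*exp(4*t) + C2*exp(4*t)*sin(4*t).
Apply the initial conditions: u(0) = 27/256 + C1 = 1 and u'(0) = -1/4 + 4*C1 + 4*C2 = -1. Solving gives C1 = 229/256, C2 = -277/256.

u = 27/256 - 3*t**2/16 - t/4 - 277*exp(4*t)*sin(4*t)/256 + 229*cos(4*t)*exp(4*t)/256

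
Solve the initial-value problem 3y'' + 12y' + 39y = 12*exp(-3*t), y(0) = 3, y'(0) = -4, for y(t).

Divide through by 3: y'' + 4y' + 13y = 4*exp(-3*t).
Characteristic equation r² + 4r + 13 = 0 has discriminant (4)² - 4·(13) = -36 < 0, so r = -2 ± 3i.
Hence y_h = C1*cos(3*t)*exp(-2*t) + C2*exp(-2*t)*sin(3*t).
Try y_p = A*exp(-3*t). Substituting into the equation and dividing by exp(-3*t) gives A = 2/5, so y_p = 2*exp(-3*t)/5.
General solution: y = 2*exp(-3*t)/5 + C1*cos(3*t)*exp(-2*t) + C2*exp(-2*t)*sin(3*t).
Apply the initial conditions: y(0) = 2/5 + C1 = 3 and y'(0) = -6/5 - 2*C1 + 3*C2 = -4. Solving gives C1 = 13/5, C2 = 4/5.

y = 2*exp(-3*t)/5 + 4*exp(-2*t)*sin(3*t)/5 + 13*cos(3*t)*exp(-2*t)/5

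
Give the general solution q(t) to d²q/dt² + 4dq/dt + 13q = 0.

q = C1*cos(3*t)*exp(-2*t) + C2*exp(-2*t)*sin(3*t)

Characteristic equation r² + 4r + 13 = 0 has discriminant (4)² - 4·(13) = -36 < 0, so r = -2 ± 3i.
Hence q_h = C1*cos(3*t)*exp(-2*t) + C2*exp(-2*t)*sin(3*t).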